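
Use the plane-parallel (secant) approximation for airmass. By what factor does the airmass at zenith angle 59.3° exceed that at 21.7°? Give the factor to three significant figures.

1.82

X(59.3°)/X(21.7°) = sec 59.3° / sec 21.7° = cos 21.7° / cos 59.3° = 0.9291/0.5105 = 1.8199.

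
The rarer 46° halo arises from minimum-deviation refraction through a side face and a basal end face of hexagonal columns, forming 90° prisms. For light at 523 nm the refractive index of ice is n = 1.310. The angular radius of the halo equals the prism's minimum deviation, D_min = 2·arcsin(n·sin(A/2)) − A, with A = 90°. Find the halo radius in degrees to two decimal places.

45.73°

n·sin(A/2) = 1.310 × sin 45° = 1.310 × 0.7071 = 0.9263.
D_min = 2·arcsin(0.9263) − 90° = 2 × 67.867° − 90° = 45.733°.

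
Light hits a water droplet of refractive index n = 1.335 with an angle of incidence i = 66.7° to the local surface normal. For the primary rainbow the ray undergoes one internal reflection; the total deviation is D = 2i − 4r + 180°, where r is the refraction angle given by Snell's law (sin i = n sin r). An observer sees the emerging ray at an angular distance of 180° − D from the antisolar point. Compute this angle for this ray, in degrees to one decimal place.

40.5°

sin r = sin 66.7° / 1.335 = 0.9184/1.335 = 0.6880; r = 43.47°.
D = 2·66.7° − 4·43.47° + 180° = 133.40° − 173.88° + 180° = 139.52°.
Angle from antisolar point = 180° − D = 40.48°.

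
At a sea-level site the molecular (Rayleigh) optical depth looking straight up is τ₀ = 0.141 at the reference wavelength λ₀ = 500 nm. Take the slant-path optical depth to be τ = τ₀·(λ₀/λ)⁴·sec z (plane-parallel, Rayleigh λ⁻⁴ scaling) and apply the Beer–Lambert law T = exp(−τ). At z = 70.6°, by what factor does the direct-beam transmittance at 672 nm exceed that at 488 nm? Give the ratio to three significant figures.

1.40

Airmass: sec 70.6° = 3.0106.
τ(672 nm) = 0.141 × (500/672)⁴ × 3.0106 = 0.141 × 0.3065 × 3.0106 = 0.1301.
τ(488 nm) = 0.141 × (500/488)⁴ × 3.0106 = 0.141 × 1.1020 × 3.0106 = 0.4678.
T(672)/T(488) = exp(τ_B − τ_A) = exp(0.3377) = 1.4017.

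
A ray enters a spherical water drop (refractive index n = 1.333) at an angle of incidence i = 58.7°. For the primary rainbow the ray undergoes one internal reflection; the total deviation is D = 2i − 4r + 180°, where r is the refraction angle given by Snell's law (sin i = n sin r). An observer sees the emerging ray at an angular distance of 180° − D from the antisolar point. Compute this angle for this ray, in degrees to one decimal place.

sin r = sin 58.7° / 1.333 = 0.8545/1.333 = 0.6410; r = 39.87°.
D = 2·58.7° − 4·39.87° + 180° = 117.40° − 159.47° + 180° = 137.93°.
Angle from antisolar point = 180° − D = 42.07°.

42.1°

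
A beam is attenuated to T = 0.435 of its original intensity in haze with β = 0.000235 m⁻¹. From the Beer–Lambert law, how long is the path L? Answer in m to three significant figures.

3540 m

Beer–Lambert: T = exp(−βL) ⇒ L = −ln(T)/β = −ln(0.435)/0.000235 = 0.8324/0.000235 = 3542 m.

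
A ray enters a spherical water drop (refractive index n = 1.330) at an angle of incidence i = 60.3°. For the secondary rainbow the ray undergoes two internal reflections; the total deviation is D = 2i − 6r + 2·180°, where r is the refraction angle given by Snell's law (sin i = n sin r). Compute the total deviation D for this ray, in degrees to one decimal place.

235.9°

sin r = sin 60.3° / 1.330 = 0.8686/1.330 = 0.6531; r = 40.78°.
D = 2·60.3° − 6·40.78° + 2·180° = 120.60° − 244.66° + 360° = 235.94°.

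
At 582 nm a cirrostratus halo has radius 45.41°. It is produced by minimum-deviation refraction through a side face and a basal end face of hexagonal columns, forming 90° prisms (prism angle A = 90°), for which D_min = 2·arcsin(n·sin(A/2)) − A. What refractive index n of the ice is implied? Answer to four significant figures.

1.308

Rearranging: n = sin((D_min + A)/2) / sin(A/2).
(D_min + A)/2 = (45.41° + 90°)/2 = 67.705°.
n = sin 67.705° / sin 45° = 0.9252 / 0.7071 = 1.3085.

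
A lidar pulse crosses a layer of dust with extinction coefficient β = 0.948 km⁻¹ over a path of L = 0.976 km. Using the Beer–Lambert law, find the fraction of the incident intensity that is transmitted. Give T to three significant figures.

τ = β·L = 0.948 × 0.976 = 0.9252.
T = exp(−0.9252) = 0.3964.

0.396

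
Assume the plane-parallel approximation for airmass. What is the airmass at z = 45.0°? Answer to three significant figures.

1.41

X = sec z = 1/cos 45.0° = 1/0.7071 = 1.4142.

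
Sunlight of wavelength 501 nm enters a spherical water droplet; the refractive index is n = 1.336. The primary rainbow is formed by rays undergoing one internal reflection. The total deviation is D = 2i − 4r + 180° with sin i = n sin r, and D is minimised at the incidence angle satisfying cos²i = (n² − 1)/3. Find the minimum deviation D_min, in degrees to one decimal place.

138.4°

cos²i = (1.78490 − 1)/3 = 0.26163; i = arccos(0.51150) = 59.236°.
sin r = sin 59.236°/1.336 = 0.64318; r = 40.029°.
D_min = 2·59.236° − 4·40.029° + 180° = 138.356°.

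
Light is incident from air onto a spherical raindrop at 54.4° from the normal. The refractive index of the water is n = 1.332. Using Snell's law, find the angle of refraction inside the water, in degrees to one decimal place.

Snell: sin θ_r = sin θ_i / n = sin 54.4° / 1.332 = 0.8131 / 1.332 = 0.6104.
θ_r = arcsin(0.6104) = 37.62°.

37.6°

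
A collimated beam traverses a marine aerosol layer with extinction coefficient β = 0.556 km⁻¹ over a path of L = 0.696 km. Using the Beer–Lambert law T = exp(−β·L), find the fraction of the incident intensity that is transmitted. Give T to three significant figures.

τ = β·L = 0.556 × 0.696 = 0.3870.
T = exp(−0.3870) = 0.6791.

0.679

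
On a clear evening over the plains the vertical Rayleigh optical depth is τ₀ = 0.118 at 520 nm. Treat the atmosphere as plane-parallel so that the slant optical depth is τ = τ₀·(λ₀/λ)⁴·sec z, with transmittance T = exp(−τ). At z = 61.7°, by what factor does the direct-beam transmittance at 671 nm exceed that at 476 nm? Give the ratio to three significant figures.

1.30

Airmass: sec 61.7° = 2.1093.
τ(671 nm) = 0.118 × (520/671)⁴ × 2.1093 = 0.118 × 0.3607 × 2.1093 = 0.0898.
τ(476 nm) = 0.118 × (520/476)⁴ × 2.1093 = 0.118 × 1.4242 × 2.1093 = 0.3545.
T(671)/T(476) = exp(τ_B − τ_A) = exp(0.2647) = 1.3031.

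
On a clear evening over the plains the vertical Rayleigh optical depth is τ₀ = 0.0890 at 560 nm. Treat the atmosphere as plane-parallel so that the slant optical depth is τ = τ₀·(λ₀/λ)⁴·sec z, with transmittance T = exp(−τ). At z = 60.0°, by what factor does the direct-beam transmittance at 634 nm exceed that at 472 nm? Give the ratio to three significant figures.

Airmass: sec 60.0° = 2.0000.
τ(634 nm) = 0.0890 × (560/634)⁴ × 2.0000 = 0.0890 × 0.6087 × 2.0000 = 0.1083.
τ(472 nm) = 0.0890 × (560/472)⁴ × 2.0000 = 0.0890 × 1.9815 × 2.0000 = 0.3527.
T(634)/T(472) = exp(τ_B − τ_A) = exp(0.2444) = 1.2768.

1.28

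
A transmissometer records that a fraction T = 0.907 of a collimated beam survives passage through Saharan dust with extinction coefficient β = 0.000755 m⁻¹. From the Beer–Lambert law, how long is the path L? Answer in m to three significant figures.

Beer–Lambert: T = exp(−βL) ⇒ L = −ln(T)/β = −ln(0.907)/0.000755 = 0.0976/0.000755 = 129.3 m.

129 m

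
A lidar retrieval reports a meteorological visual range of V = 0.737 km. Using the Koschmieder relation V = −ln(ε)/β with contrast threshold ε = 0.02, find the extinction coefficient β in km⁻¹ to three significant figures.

β = −ln(0.02) / V = 3.912 / 0.737 = 5.3080 km⁻¹.

5.31 km⁻¹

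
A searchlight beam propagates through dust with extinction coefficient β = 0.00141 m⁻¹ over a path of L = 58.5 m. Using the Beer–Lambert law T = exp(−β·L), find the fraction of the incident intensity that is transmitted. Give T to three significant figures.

τ = β·L = 0.00141 × 58.5 = 0.0825.
T = exp(−0.0825) = 0.9208.

0.921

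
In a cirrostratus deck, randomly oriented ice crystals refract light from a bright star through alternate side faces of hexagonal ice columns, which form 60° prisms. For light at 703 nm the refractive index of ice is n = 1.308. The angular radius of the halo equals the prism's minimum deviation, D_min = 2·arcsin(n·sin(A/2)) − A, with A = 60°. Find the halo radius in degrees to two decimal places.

21.69°

n·sin(A/2) = 1.308 × sin 30° = 1.308 × 0.5000 = 0.6540.
D_min = 2·arcsin(0.6540) − 60° = 2 × 40.844° − 60° = 21.688°.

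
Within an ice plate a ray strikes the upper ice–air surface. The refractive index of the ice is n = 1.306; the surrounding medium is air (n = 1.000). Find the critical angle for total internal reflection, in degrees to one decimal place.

sin θ_c = n_air / n = 1.000 / 1.306 = 0.7657.
θ_c = arcsin(0.7657) = 49.97°.

50.0°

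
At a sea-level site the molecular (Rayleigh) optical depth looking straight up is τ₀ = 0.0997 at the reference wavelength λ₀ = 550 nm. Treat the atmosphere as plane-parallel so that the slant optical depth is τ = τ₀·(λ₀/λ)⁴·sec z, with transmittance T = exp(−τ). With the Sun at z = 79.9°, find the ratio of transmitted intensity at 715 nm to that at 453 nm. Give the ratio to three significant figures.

2.82

Airmass: sec 79.9° = 5.7023.
τ(715 nm) = 0.0997 × (550/715)⁴ × 5.7023 = 0.0997 × 0.3501 × 5.7023 = 0.1991.
τ(453 nm) = 0.0997 × (550/453)⁴ × 5.7023 = 0.0997 × 2.1730 × 5.7023 = 1.2354.
T(715)/T(453) = exp(τ_B − τ_A) = exp(1.0363) = 2.8189.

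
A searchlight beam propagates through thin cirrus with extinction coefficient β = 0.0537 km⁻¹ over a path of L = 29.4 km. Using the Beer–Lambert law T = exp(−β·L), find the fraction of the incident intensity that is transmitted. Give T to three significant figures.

τ = β·L = 0.0537 × 29.4 = 1.5788.
T = exp(−1.5788) = 0.2062.

0.206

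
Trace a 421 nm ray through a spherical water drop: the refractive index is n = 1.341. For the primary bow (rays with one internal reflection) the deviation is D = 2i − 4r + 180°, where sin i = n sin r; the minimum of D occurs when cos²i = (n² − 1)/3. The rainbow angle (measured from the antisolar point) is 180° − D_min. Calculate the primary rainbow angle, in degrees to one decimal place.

40.9°

cos²i = (1.79828 − 1)/3 = 0.26609; i = arccos(0.51584) = 58.946°.
sin r = sin 58.946°/1.341 = 0.63884; r = 39.705°.
D_min = 2·58.946° − 4·39.705° + 180° = 139.071°.
Rainbow angle = 180° − D_min = 40.929°.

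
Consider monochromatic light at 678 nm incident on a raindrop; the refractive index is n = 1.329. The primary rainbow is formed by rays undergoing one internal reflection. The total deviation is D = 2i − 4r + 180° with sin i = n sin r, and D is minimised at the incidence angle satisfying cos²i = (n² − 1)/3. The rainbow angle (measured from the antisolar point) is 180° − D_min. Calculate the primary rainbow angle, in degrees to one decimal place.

cos²i = (1.76624 − 1)/3 = 0.25541; i = arccos(0.50538) = 59.643°.
sin r = sin 59.643°/1.329 = 0.64928; r = 40.487°.
D_min = 2·59.643° − 4·40.487° + 180° = 137.337°.
Rainbow angle = 180° − D_min = 42.663°.

42.7°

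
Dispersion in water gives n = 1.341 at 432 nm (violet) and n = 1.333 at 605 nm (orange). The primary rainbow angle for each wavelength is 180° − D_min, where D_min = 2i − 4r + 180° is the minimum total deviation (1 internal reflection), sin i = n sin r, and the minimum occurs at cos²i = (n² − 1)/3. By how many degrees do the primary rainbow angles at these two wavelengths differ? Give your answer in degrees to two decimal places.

1.15°

At 432 nm (n = 1.341): cos²i = 0.26609 → i = 58.946°, r = 39.705°, D_min = 139.071°, rainbow angle = 40.929°.
At 605 nm (n = 1.333): cos²i = 0.25896 → i = 59.410°, r = 40.225°, D_min = 137.922°, rainbow angle = 42.078°.
Angular width = |40.929° − 42.078°| = 1.149°.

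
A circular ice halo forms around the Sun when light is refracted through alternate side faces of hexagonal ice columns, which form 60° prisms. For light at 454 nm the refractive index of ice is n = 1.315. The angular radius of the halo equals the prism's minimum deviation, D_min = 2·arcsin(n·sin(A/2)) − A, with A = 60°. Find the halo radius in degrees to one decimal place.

22.2°

n·sin(A/2) = 1.315 × sin 30° = 1.315 × 0.5000 = 0.6575.
D_min = 2·arcsin(0.6575) − 60° = 2 × 41.109° − 60° = 22.219°.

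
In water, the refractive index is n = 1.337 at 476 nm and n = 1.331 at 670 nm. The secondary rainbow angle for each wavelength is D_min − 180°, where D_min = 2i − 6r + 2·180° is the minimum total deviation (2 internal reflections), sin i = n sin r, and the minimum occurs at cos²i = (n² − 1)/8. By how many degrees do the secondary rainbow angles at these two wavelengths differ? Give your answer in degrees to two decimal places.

At 476 nm (n = 1.337): cos²i = 0.09845 → i = 71.714°, r = 45.249°, D_min = 231.934°, rainbow angle = 51.934°.
At 670 nm (n = 1.331): cos²i = 0.09645 → i = 71.907°, r = 45.575°, D_min = 230.365°, rainbow angle = 50.365°.
Angular width = |51.934° − 50.365°| = 1.569°.

1.57°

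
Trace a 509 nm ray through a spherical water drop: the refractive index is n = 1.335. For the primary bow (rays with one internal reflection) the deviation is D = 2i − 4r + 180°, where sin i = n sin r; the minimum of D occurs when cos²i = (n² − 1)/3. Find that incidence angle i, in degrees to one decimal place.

cos²i = (1.335² − 1)/3 = (1.78222 − 1)/3 = 0.26074.
cos i = 0.51063, so i = 59.294°.

59.3°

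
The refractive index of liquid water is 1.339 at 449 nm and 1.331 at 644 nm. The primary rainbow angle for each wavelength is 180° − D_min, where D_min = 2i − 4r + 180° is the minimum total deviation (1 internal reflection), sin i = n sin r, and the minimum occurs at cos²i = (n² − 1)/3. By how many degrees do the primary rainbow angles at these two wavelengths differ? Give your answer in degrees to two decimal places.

1.16°

At 449 nm (n = 1.339): cos²i = 0.26431 → i = 59.062°, r = 39.834°, D_min = 138.786°, rainbow angle = 41.214°.
At 644 nm (n = 1.331): cos²i = 0.25719 → i = 59.527°, r = 40.356°, D_min = 137.630°, rainbow angle = 42.370°.
Angular width = |41.214° − 42.370°| = 1.156°.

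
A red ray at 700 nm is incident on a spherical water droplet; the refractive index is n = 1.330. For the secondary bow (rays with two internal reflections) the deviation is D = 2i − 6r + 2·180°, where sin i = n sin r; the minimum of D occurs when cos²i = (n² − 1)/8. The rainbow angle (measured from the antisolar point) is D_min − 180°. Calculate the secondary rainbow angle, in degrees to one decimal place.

50.1°

cos²i = (1.76890 − 1)/8 = 0.09611; i = arccos(0.31002) = 71.940°.
sin r = sin 71.940°/1.330 = 0.71483; r = 45.630°.
D_min = 2·71.940° − 6·45.630° + 360° = 230.101°.
Rainbow angle = D_min − 180° = 50.101°.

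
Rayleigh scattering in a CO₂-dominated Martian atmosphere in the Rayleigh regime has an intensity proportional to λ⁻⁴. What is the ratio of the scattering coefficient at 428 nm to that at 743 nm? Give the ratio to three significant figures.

Rayleigh scattering ∝ λ⁻⁴, so the ratio of coefficients is the inverse fourth power of the wavelength ratio.
σ(428)/σ(743) = (743/428)⁴ = (1.7360)⁴ = 9.082.

9.08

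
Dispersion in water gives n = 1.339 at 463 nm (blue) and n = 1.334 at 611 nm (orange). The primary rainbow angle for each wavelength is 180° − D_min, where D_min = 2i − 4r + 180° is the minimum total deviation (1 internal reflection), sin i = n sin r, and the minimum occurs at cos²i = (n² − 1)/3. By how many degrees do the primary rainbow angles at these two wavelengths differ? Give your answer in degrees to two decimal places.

At 463 nm (n = 1.339): cos²i = 0.26431 → i = 59.062°, r = 39.834°, D_min = 138.786°, rainbow angle = 41.214°.
At 611 nm (n = 1.334): cos²i = 0.25985 → i = 59.352°, r = 40.159°, D_min = 138.067°, rainbow angle = 41.933°.
Angular width = |41.214° − 41.933°| = 0.719°.

0.72°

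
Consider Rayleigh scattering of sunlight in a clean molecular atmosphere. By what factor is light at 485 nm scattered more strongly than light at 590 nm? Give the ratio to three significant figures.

2.19

Rayleigh scattering ∝ λ⁻⁴, so the ratio of coefficients is the inverse fourth power of the wavelength ratio.
σ(485)/σ(590) = (590/485)⁴ = (1.2165)⁴ = 2.19.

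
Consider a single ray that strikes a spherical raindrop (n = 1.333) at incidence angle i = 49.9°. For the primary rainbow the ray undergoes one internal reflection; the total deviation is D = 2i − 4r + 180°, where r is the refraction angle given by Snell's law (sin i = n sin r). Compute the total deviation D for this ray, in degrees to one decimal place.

139.7°

sin r = sin 49.9° / 1.333 = 0.7649/1.333 = 0.5738; r = 35.02°.
D = 2·49.9° − 4·35.02° + 180° = 99.80° − 140.07° + 180° = 139.73°.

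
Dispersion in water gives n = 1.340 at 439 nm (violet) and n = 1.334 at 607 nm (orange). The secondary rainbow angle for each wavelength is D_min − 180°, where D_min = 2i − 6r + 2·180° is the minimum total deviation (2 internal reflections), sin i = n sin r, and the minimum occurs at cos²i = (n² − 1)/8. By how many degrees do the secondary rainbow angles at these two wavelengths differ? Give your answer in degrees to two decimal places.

1.56°

At 439 nm (n = 1.340): cos²i = 0.09945 → i = 71.618°, r = 45.088°, D_min = 232.709°, rainbow angle = 52.709°.
At 607 nm (n = 1.334): cos²i = 0.09744 → i = 71.810°, r = 45.411°, D_min = 231.153°, rainbow angle = 51.153°.
Angular width = |52.709° − 51.153°| = 1.556°.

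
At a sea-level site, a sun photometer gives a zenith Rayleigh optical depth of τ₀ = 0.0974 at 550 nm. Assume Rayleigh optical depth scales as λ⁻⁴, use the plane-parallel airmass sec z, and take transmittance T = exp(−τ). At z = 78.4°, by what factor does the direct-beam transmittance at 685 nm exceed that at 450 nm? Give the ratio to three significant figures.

2.41

Airmass: sec 78.4° = 4.9732.
τ(685 nm) = 0.0974 × (550/685)⁴ × 4.9732 = 0.0974 × 0.4156 × 4.9732 = 0.2013.
τ(450 nm) = 0.0974 × (550/450)⁴ × 4.9732 = 0.0974 × 2.2315 × 4.9732 = 1.0809.
T(685)/T(450) = exp(τ_B − τ_A) = exp(0.8796) = 2.4100.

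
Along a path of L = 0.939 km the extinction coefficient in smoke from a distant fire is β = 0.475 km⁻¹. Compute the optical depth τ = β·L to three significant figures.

τ = β·L = 0.475 × 0.939 = 0.4460.

0.446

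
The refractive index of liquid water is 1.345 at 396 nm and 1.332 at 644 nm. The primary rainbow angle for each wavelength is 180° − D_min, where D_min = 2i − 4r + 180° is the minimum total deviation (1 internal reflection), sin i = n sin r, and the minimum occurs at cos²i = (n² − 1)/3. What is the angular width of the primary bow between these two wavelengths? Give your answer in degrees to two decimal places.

1.86°

At 396 nm (n = 1.345): cos²i = 0.26967 → i = 58.715°, r = 39.448°, D_min = 139.635°, rainbow angle = 40.365°.
At 644 nm (n = 1.332): cos²i = 0.25807 → i = 59.469°, r = 40.290°, D_min = 137.776°, rainbow angle = 42.224°.
Angular width = |40.365° − 42.224°| = 1.859°.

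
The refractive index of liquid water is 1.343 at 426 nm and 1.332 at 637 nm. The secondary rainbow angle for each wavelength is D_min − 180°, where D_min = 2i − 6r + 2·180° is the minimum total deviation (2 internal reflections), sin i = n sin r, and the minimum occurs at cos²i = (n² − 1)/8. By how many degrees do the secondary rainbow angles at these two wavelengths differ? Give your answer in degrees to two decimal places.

At 426 nm (n = 1.343): cos²i = 0.10046 → i = 71.522°, r = 44.928°, D_min = 233.478°, rainbow angle = 53.478°.
At 637 nm (n = 1.332): cos²i = 0.09678 → i = 71.875°, r = 45.520°, D_min = 230.628°, rainbow angle = 50.628°.
Angular width = |53.478° − 50.628°| = 2.849°.

2.85°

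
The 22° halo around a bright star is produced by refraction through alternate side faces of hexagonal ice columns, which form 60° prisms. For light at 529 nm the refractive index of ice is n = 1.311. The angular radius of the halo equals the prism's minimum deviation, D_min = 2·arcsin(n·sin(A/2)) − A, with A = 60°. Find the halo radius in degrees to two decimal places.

n·sin(A/2) = 1.311 × sin 30° = 1.311 × 0.5000 = 0.6555.
D_min = 2·arcsin(0.6555) − 60° = 2 × 40.958° − 60° = 21.915°.

21.92°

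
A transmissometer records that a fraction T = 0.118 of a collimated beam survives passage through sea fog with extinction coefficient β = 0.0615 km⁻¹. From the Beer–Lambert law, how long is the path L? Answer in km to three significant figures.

Beer–Lambert: T = exp(−βL) ⇒ L = −ln(T)/β = −ln(0.118)/0.0615 = 2.1371/0.0615 = 34.75 km.

34.7 km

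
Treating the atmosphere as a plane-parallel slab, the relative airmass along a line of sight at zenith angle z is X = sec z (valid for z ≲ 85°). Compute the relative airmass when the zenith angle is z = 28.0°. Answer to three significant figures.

1.13

X = sec z = 1/cos 28.0° = 1/0.8829 = 1.1326.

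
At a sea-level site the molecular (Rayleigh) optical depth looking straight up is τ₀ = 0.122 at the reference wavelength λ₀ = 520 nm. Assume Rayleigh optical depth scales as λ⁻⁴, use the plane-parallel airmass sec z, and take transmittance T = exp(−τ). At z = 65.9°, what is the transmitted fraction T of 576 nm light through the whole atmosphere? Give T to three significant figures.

sec 65.9° = 2.4490.
τ = 0.122 × (520/576)⁴ × 2.4490 = 0.122 × 0.6642 × 2.4490 = 0.1985.
T = exp(−0.1985) = 0.8200.

0.820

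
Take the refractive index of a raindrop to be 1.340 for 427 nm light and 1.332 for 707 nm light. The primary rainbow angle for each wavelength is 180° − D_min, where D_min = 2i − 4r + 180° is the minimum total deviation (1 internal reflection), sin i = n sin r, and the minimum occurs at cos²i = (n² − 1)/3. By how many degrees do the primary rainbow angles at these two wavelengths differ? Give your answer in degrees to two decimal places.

At 427 nm (n = 1.340): cos²i = 0.26520 → i = 59.004°, r = 39.770°, D_min = 138.929°, rainbow angle = 41.071°.
At 707 nm (n = 1.332): cos²i = 0.25807 → i = 59.469°, r = 40.290°, D_min = 137.776°, rainbow angle = 42.224°.
Angular width = |41.071° − 42.224°| = 1.153°.

1.15°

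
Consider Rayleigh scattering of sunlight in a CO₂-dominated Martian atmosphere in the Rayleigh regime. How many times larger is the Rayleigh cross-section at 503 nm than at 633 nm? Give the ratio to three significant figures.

2.51

Rayleigh scattering ∝ λ⁻⁴, so the ratio of coefficients is the inverse fourth power of the wavelength ratio.
σ(503)/σ(633) = (633/503)⁴ = (1.2584)⁴ = 2.508.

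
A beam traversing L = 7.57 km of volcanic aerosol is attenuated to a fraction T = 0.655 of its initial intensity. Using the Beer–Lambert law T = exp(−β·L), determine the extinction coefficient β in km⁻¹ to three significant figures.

Beer–Lambert: T = exp(−βL) ⇒ β = −ln(T)/L = −ln(0.655)/7.57 = 0.4231/7.57 = 0.05589 km⁻¹.

0.0559 km⁻¹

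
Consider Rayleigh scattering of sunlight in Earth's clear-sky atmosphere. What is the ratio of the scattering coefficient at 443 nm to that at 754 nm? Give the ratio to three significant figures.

Rayleigh scattering ∝ λ⁻⁴, so the ratio of coefficients is the inverse fourth power of the wavelength ratio.
σ(443)/σ(754) = (754/443)⁴ = (1.7020)⁴ = 8.392.

8.39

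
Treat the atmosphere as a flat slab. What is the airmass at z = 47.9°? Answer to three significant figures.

X = sec z = 1/cos 47.9° = 1/0.6704 = 1.4916.

1.49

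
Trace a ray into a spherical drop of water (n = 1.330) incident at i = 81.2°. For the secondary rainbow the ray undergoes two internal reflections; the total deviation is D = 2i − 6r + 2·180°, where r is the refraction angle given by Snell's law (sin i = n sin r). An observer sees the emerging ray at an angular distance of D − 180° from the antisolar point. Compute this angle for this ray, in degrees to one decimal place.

sin r = sin 81.2° / 1.330 = 0.9882/1.330 = 0.7430; r = 47.99°.
D = 2·81.2° − 6·47.99° + 2·180° = 162.40° − 287.94° + 360° = 234.46°.
Angle from antisolar point = D − 180° = 54.46°.

54.5°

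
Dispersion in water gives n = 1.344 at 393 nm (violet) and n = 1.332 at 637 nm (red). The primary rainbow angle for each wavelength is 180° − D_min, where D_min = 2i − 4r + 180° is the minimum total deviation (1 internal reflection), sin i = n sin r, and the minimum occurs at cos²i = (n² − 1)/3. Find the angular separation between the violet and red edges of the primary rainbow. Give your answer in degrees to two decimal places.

1.72°

At 393 nm (n = 1.344): cos²i = 0.26878 → i = 58.772°, r = 39.512°, D_min = 139.495°, rainbow angle = 40.505°.
At 637 nm (n = 1.332): cos²i = 0.25807 → i = 59.469°, r = 40.290°, D_min = 137.776°, rainbow angle = 42.224°.
Angular width = |40.505° − 42.224°| = 1.719°.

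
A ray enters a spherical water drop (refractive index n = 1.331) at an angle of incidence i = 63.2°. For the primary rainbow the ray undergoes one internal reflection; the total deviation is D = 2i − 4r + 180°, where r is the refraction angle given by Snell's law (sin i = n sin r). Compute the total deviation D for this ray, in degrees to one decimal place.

137.9°

sin r = sin 63.2° / 1.331 = 0.8926/1.331 = 0.6706; r = 42.11°.
D = 2·63.2° − 4·42.11° + 180° = 126.40° − 168.46° + 180° = 137.94°.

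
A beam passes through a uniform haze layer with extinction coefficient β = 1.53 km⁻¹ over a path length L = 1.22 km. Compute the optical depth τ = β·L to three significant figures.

τ = β·L = 1.53 × 1.22 = 1.8666.

1.87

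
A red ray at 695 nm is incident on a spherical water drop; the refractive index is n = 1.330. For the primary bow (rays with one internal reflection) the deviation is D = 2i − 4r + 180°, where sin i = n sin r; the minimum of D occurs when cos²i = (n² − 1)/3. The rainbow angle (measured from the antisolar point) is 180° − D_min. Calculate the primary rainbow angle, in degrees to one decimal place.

cos²i = (1.76890 − 1)/3 = 0.25630; i = arccos(0.50626) = 59.585°.
sin r = sin 59.585°/1.330 = 0.64841; r = 40.422°.
D_min = 2·59.585° − 4·40.422° + 180° = 137.484°.
Rainbow angle = 180° − D_min = 42.516°.

42.5°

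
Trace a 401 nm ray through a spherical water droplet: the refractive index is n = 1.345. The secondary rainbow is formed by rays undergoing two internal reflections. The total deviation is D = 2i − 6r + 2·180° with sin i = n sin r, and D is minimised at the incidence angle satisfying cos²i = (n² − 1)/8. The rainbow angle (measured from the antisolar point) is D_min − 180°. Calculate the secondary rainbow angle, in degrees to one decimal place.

54.0°

cos²i = (1.80902 − 1)/8 = 0.10113; i = arccos(0.31801) = 71.458°.
sin r = sin 71.458°/1.345 = 0.70490; r = 44.821°.
D_min = 2·71.458° − 6·44.821° + 360° = 233.987°.
Rainbow angle = D_min − 180° = 53.987°.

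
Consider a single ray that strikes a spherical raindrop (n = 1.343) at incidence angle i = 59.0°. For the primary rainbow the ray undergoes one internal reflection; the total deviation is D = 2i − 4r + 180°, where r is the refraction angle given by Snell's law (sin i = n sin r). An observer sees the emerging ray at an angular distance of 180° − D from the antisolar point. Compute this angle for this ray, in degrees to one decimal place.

40.6°

sin r = sin 59.0° / 1.343 = 0.8572/1.343 = 0.6382; r = 39.66°.
D = 2·59.0° − 4·39.66° + 180° = 118.00° − 158.65° + 180° = 139.35°.
Angle from antisolar point = 180° − D = 40.65°.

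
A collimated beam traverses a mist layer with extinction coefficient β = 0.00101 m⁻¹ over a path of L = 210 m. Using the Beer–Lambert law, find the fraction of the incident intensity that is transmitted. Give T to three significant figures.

0.809

τ = β·L = 0.00101 × 210 = 0.2121.
T = exp(−0.2121) = 0.8089.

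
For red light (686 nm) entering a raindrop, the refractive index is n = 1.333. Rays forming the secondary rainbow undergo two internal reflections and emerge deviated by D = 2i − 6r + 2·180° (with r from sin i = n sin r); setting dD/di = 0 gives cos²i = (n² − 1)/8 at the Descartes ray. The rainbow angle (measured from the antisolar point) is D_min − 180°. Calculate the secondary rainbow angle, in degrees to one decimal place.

cos²i = (1.77689 − 1)/8 = 0.09711; i = arccos(0.31163) = 71.843°.
sin r = sin 71.843°/1.333 = 0.71283; r = 45.466°.
D_min = 2·71.843° − 6·45.466° + 360° = 230.891°.
Rainbow angle = D_min − 180° = 50.891°.

50.9°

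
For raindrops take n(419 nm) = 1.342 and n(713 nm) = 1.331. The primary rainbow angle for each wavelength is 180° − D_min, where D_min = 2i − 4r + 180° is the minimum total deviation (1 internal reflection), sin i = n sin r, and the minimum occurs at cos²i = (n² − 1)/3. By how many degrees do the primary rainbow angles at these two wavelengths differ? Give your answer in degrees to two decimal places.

1.58°

At 419 nm (n = 1.342): cos²i = 0.26699 → i = 58.888°, r = 39.641°, D_min = 139.213°, rainbow angle = 40.787°.
At 713 nm (n = 1.331): cos²i = 0.25719 → i = 59.527°, r = 40.356°, D_min = 137.630°, rainbow angle = 42.370°.
Angular width = |40.787° − 42.370°| = 1.583°.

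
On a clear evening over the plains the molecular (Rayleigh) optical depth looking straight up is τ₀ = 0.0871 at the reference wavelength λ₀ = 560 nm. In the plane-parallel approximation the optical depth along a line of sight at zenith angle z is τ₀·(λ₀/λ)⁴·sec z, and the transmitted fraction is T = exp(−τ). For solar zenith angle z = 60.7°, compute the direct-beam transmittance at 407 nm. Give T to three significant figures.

sec 60.7° = 2.0434.
τ = 0.0871 × (560/407)⁴ × 2.0434 = 0.0871 × 3.5841 × 2.0434 = 0.6379.
T = exp(−0.6379) = 0.5284.

0.528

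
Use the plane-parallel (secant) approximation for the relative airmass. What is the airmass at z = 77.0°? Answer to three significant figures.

X = sec z = 1/cos 77.0° = 1/0.2250 = 4.4454.

4.45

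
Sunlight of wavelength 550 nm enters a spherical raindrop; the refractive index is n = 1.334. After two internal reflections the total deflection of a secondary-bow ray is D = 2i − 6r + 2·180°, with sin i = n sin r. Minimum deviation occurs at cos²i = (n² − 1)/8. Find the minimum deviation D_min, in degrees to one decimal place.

231.2°

cos²i = (1.77956 − 1)/8 = 0.09744; i = arccos(0.31216) = 71.810°.
sin r = sin 71.810°/1.334 = 0.71217; r = 45.411°.
D_min = 2·71.810° − 6·45.411° + 360° = 231.153°.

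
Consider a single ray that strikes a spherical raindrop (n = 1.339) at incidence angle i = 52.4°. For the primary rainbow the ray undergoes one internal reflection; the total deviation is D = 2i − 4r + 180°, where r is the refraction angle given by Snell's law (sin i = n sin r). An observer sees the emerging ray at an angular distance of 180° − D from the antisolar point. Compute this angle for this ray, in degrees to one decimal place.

sin r = sin 52.4° / 1.339 = 0.7923/1.339 = 0.5917; r = 36.28°.
D = 2·52.4° − 4·36.28° + 180° = 104.80° − 145.11° + 180° = 139.69°.
Angle from antisolar point = 180° − D = 40.31°.

40.3°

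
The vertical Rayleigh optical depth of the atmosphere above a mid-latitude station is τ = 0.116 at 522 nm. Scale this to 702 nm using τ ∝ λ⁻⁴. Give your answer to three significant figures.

0.0355

τ(702 nm) = τ(522 nm) × (522/702)⁴ = 0.116 × (0.7436)⁴ = 0.116 × 0.3057 = 0.0355.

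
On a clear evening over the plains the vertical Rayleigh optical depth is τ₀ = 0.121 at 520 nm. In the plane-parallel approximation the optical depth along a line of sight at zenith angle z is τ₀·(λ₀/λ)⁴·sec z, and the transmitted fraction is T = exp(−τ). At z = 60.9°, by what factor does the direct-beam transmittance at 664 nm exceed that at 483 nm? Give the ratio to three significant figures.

Airmass: sec 60.9° = 2.0562.
τ(664 nm) = 0.121 × (520/664)⁴ × 2.0562 = 0.121 × 0.3761 × 2.0562 = 0.0936.
τ(483 nm) = 0.121 × (520/483)⁴ × 2.0562 = 0.121 × 1.3435 × 2.0562 = 0.3343.
T(664)/T(483) = exp(τ_B − τ_A) = exp(0.2407) = 1.2721.

1.27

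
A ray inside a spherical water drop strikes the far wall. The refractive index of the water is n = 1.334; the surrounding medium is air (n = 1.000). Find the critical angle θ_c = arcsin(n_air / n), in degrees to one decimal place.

48.6°

sin θ_c = n_air / n = 1.000 / 1.334 = 0.7496.
θ_c = arcsin(0.7496) = 48.56°.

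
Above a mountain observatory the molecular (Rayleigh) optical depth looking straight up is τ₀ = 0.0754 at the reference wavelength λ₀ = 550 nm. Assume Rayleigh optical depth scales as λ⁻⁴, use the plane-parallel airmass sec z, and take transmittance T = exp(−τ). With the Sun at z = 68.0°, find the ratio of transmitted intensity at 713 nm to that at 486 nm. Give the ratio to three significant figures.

Airmass: sec 68.0° = 2.6695.
τ(713 nm) = 0.0754 × (550/713)⁴ × 2.6695 = 0.0754 × 0.3541 × 2.6695 = 0.0713.
τ(486 nm) = 0.0754 × (550/486)⁴ × 2.6695 = 0.0754 × 1.6402 × 2.6695 = 0.3301.
T(713)/T(486) = exp(τ_B − τ_A) = exp(0.2589) = 1.2955.

1.30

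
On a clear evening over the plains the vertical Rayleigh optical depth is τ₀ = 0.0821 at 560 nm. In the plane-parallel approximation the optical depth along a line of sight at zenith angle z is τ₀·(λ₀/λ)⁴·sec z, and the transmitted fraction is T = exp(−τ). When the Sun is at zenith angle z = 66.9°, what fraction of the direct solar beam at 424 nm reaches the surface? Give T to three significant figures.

0.529

sec 66.9° = 2.5488.
τ = 0.0821 × (560/424)⁴ × 2.5488 = 0.0821 × 3.0429 × 2.5488 = 0.6368.
T = exp(−0.6368) = 0.5290.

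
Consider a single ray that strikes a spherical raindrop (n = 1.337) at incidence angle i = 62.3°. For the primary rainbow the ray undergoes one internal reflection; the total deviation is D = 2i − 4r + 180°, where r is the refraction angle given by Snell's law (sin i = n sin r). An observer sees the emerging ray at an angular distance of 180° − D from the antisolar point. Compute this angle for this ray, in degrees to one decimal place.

41.3°

sin r = sin 62.3° / 1.337 = 0.8854/1.337 = 0.6622; r = 41.47°.
D = 2·62.3° − 4·41.47° + 180° = 124.60° − 165.88° + 180° = 138.72°.
Angle from antisolar point = 180° − D = 41.28°.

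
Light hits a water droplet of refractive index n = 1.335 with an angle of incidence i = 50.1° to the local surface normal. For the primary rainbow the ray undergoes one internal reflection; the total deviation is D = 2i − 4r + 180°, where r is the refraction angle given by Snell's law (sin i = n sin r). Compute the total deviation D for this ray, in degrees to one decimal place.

139.9°

sin r = sin 50.1° / 1.335 = 0.7672/1.335 = 0.5747; r = 35.08°.
D = 2·50.1° − 4·35.08° + 180° = 100.20° − 140.30° + 180° = 139.90°.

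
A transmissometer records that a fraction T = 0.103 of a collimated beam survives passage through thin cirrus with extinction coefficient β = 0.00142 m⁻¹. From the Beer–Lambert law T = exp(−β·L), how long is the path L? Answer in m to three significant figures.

1600 m

Beer–Lambert: T = exp(−βL) ⇒ L = −ln(T)/β = −ln(0.103)/0.00142 = 2.2730/0.00142 = 1601 m.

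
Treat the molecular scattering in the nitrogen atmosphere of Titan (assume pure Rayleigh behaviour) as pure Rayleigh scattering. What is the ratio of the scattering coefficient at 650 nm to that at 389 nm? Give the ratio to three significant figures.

Rayleigh scattering ∝ λ⁻⁴, so the ratio of coefficients is the inverse fourth power of the wavelength ratio.
σ(650)/σ(389) = (389/650)⁴ = (0.5985)⁴ = 0.1283.

0.128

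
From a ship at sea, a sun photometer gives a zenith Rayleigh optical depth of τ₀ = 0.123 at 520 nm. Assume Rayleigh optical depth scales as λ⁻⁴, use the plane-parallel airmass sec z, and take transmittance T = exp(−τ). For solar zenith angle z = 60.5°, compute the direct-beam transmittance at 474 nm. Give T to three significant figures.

0.696

sec 60.5° = 2.0308.
τ = 0.123 × (520/474)⁴ × 2.0308 = 0.123 × 1.4484 × 2.0308 = 0.3618.
T = exp(−0.3618) = 0.6964.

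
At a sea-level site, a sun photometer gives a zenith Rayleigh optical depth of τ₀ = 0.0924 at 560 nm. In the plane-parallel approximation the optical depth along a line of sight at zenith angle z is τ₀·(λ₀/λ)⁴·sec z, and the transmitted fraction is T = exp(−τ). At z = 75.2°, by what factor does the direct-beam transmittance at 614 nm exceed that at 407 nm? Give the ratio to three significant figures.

2.85

Airmass: sec 75.2° = 3.9147.
τ(614 nm) = 0.0924 × (560/614)⁴ × 3.9147 = 0.0924 × 0.6920 × 3.9147 = 0.2503.
τ(407 nm) = 0.0924 × (560/407)⁴ × 3.9147 = 0.0924 × 3.5841 × 3.9147 = 1.2964.
T(614)/T(407) = exp(τ_B − τ_A) = exp(1.0461) = 2.8466.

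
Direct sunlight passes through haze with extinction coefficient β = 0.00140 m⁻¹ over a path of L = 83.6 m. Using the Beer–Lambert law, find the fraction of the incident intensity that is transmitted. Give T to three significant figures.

τ = β·L = 0.00140 × 83.6 = 0.1170.
T = exp(−0.1170) = 0.8895.

0.890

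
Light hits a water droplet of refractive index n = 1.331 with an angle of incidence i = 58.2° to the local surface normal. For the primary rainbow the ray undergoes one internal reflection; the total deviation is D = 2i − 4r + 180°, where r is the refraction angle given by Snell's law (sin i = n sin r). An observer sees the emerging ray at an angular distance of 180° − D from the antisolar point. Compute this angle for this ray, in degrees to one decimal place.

42.3°

sin r = sin 58.2° / 1.331 = 0.8499/1.331 = 0.6385; r = 39.68°.
D = 2·58.2° − 4·39.68° + 180° = 116.40° − 158.73° + 180° = 137.67°.
Angle from antisolar point = 180° − D = 42.33°.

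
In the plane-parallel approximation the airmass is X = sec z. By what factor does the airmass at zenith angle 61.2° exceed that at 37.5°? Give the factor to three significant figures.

X(61.2°)/X(37.5°) = sec 61.2° / sec 37.5° = cos 37.5° / cos 61.2° = 0.7934/0.4818 = 1.6468.

1.65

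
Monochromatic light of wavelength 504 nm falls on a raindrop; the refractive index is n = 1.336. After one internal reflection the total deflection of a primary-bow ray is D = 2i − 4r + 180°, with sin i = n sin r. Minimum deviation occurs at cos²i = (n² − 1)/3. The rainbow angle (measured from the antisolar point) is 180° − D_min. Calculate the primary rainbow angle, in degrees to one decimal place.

41.6°

cos²i = (1.78490 − 1)/3 = 0.26163; i = arccos(0.51150) = 59.236°.
sin r = sin 59.236°/1.336 = 0.64318; r = 40.029°.
D_min = 2·59.236° − 4·40.029° + 180° = 138.356°.
Rainbow angle = 180° − D_min = 41.644°.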